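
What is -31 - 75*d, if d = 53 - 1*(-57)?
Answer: -8281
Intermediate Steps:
d = 110 (d = 53 + 57 = 110)
-31 - 75*d = -31 - 75*110 = -31 - 8250 = -8281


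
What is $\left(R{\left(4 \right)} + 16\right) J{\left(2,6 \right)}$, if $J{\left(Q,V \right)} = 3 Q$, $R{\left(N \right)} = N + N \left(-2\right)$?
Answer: $72$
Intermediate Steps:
$R{\left(N \right)} = - N$ ($R{\left(N \right)} = N - 2 N = - N$)
$\left(R{\left(4 \right)} + 16\right) J{\left(2,6 \right)} = \left(\left(-1\right) 4 + 16\right) 3 \cdot 2 = \left(-4 + 16\right) 6 = 12 \cdot 6 = 72$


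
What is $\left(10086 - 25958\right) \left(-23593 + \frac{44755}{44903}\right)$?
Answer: $\frac{16814030563328}{44903} \approx 3.7445 \cdot 10^{8}$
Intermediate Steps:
$\left(10086 - 25958\right) \left(-23593 + \frac{44755}{44903}\right) = \left(-15872\right) \left(- \frac{1059351724}{44903}\right) = \frac{16814030563328}{44903}$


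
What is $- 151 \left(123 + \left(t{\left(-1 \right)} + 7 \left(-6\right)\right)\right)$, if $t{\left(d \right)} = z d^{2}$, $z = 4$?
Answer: $-12835$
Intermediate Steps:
$t{\left(d \right)} = 4 d^{2}$
$- 151 \left(123 + \left(t{\left(-1 \right)} + 7 \left(-6\right)\right)\right) = - 151 \left(123 + \left(4 \left(-1\right)^{2} + 7 \left(-6\right)\right)\right) = - 151 \left(123 + \left(4 \cdot 1 - 42\right)\right) = - 151 \left(123 + \left(4 - 42\right)\right) = - 151 \left(123 - 38\right) = \left(-151\right) 85 = -12835$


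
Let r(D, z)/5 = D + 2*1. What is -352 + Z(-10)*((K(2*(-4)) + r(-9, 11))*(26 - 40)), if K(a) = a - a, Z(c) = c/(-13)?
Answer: 324/13 ≈ 24.923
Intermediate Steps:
r(D, z) = 10 + 5*D (r(D, z) = 5*(D + 2*1) = 5*(D + 2) = 5*(2 + D) = 10 + 5*D)
Z(c) = -c/13 (Z(c) = c*(-1/13) = -c/13)
K(a) = 0
-352 + Z(-10)*((K(2*(-4)) + r(-9, 11))*(26 - 40)) = -352 + (-1/13*(-10))*((0 + (10 + 5*(-9)))*(26 - 40)) = -352 + 10*((0 + (10 - 45))*(-14))/13 = -352 + 10*((0 - 35)*(-14))/13 = -352 + 10*(-35*(-14))/13 = -352 + (10/13)*490 = -352 + 4900/13 = 324/13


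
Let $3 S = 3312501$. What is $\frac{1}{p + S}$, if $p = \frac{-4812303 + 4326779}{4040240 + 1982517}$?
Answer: $\frac{463289}{511548387915} \approx 9.0566 \cdot 10^{-7}$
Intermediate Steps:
$S = 1104167$ ($S = \frac{1}{3} \cdot 3312501 = 1104167$)
$p = - \frac{37348}{463289}$ ($p = - \frac{485524}{6022757} = \left(-485524\right) \frac{1}{6022757} = - \frac{37348}{463289} \approx -0.080615$)
$\frac{1}{p + S} = \frac{1}{- \frac{37348}{463289} + 1104167} = \frac{1}{\frac{511548387915}{463289}} = \frac{463289}{511548387915}$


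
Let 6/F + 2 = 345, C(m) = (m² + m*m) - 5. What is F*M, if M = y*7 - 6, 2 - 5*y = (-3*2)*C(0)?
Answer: -1356/1715 ≈ -0.79067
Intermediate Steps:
C(m) = -5 + 2*m² (C(m) = (m² + m²) - 5 = 2*m² - 5 = -5 + 2*m²)
y = -28/5 (y = ⅖ - (-3*2)*(-5 + 2*0²)/5 = ⅖ - (-6)*(-5 + 2*0)/5 = ⅖ - (-6)*(-5 + 0)/5 = ⅖ - (-6)*(-5)/5 = ⅖ - ⅕*30 = ⅖ - 6 = -28/5 ≈ -5.6000)
M = -226/5 (M = -28/5*7 - 6 = -196/5 - 6 = -226/5 ≈ -45.200)
F = 6/343 (F = 6/(-2 + 345) = 6/343 ≈ 0.017493)
F*M = (6/343)*(-226/5) = -1356/1715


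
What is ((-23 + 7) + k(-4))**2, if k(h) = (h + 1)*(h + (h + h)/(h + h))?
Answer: 49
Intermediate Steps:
k(h) = (1 + h)**2 (k(h) = (1 + h)*(h + (2*h)/((2*h))) = (1 + h)*(h + (2*h)*(1/(2*h))) = (1 + h)*(h + 1) = (1 + h)*(1 + h) = (1 + h)**2)
((-23 + 7) + k(-4))**2 = ((-23 + 7) + (1 + (-4)**2 + 2*(-4)))**2 = (-16 + (1 + 16 - 8))**2 = (-16 + 9)**2 = (-7)**2 = 49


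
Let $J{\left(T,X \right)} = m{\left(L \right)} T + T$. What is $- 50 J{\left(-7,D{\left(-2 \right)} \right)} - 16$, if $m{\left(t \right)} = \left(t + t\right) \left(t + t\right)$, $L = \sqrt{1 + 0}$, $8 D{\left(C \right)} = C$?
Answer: $1734$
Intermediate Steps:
$D{\left(C \right)} = \frac{C}{8}$
$L = 1$ ($L = \sqrt{1} = 1$)
$m{\left(t \right)} = 4 t^{2}$ ($m{\left(t \right)} = 2 t 2 t = 4 t^{2}$)
$J{\left(T,X \right)} = 5 T$ ($J{\left(T,X \right)} = 4 \cdot 1^{2} T + T = 4 \cdot 1 T + T = 4 T + T = 5 T$)
$- 50 J{\left(-7,D{\left(-2 \right)} \right)} - 16 = - 50 \cdot 5 \left(-7\right) - 16 = \left(-50\right) \left(-35\right) - 16 = 1750 - 16 = 1734$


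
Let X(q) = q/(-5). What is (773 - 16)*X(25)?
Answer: -3785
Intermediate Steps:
X(q) = -q/5 (X(q) = q*(-1/5) = -q/5)
(773 - 16)*X(25) = (773 - 16)*(-1/5*25) = 757*(-5) = -3785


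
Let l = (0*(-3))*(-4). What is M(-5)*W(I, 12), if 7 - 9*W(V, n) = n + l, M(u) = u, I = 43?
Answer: 25/9 ≈ 2.7778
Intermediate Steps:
l = 0 (l = 0*(-4) = 0)
W(V, n) = 7/9 - n/9 (W(V, n) = 7/9 - (n + 0)/9 = 7/9 - n/9)
M(-5)*W(I, 12) = -5*(7/9 - ⅑*12) = -5*(7/9 - 4/3) = -5*(-5/9) = 25/9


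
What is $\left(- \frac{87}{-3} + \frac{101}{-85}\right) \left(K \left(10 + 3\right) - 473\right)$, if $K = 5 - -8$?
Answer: $- \frac{718656}{85} \approx -8454.8$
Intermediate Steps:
$K = 13$ ($K = 5 + 8 = 13$)
$\left(- \frac{87}{-3} + \frac{101}{-85}\right) \left(K \left(10 + 3\right) - 473\right) = \left(- \frac{87}{-3} + \frac{101}{-85}\right) \left(13 \left(10 + 3\right) - 473\right) = \left(\left(-87\right) \left(- \frac{1}{3}\right) + 101 \left(- \frac{1}{85}\right)\right) \left(13 \cdot 13 - 473\right) = \left(29 - \frac{101}{85}\right) \left(169 - 473\right) = \frac{2364}{85} \left(-304\right) = - \frac{718656}{85}$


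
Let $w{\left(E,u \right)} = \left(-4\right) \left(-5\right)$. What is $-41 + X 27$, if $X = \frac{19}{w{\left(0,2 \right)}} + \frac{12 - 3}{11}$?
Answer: $\frac{1483}{220} \approx 6.7409$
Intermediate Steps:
$w{\left(E,u \right)} = 20$
$X = \frac{389}{220}$ ($X = \frac{19}{20} + \frac{12 - 3}{11} = 19 \cdot \frac{1}{20} + 9 \cdot \frac{1}{11} = \frac{19}{20} + \frac{9}{11} = \frac{389}{220} \approx 1.7682$)
$-41 + X 27 = -41 + \frac{389}{220} \cdot 27 = -41 + \frac{10503}{220} = \frac{1483}{220}$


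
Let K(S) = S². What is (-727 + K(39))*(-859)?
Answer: -682046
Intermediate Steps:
(-727 + K(39))*(-859) = (-727 + 39²)*(-859) = (-727 + 1521)*(-859) = 794*(-859) = -682046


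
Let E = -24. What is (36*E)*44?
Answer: -38016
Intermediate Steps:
(36*E)*44 = (36*(-24))*44 = -864*44 = -38016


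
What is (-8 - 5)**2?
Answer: 169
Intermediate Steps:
(-8 - 5)**2 = (-13)**2 = 169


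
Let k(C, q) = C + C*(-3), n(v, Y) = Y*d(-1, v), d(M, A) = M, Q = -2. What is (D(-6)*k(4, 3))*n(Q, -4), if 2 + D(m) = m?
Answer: 256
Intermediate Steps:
n(v, Y) = -Y (n(v, Y) = Y*(-1) = -Y)
D(m) = -2 + m
k(C, q) = -2*C (k(C, q) = C - 3*C = -2*C)
(D(-6)*k(4, 3))*n(Q, -4) = ((-2 - 6)*(-2*4))*(-1*(-4)) = -8*(-8)*4 = 64*4 = 256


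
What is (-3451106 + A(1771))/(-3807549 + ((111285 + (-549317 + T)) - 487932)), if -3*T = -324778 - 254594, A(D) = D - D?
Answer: 3451106/4540389 ≈ 0.76009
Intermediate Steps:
A(D) = 0
T = 193124 (T = -(-324778 - 254594)/3 = -⅓*(-579372) = 193124)
(-3451106 + A(1771))/(-3807549 + ((111285 + (-549317 + T)) - 487932)) = (-3451106 + 0)/(-3807549 + ((111285 + (-549317 + 193124)) - 487932)) = -3451106/(-3807549 + ((111285 - 356193) - 487932)) = -3451106/(-3807549 + (-244908 - 487932)) = -3451106/(-3807549 - 732840) = -3451106/(-4540389) = -3451106*(-1/4540389) = 3451106/4540389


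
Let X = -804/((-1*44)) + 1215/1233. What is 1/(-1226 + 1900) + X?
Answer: 19562335/1015718 ≈ 19.260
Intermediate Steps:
X = 29022/1507 (X = -804/(-44) + 1215*(1/1233) = -804*(-1/44) + 135/137 = 201/11 + 135/137 = 29022/1507 ≈ 19.258)
1/(-1226 + 1900) + X = 1/(-1226 + 1900) + 29022/1507 = 1/674 + 29022/1507 = 19562335/1015718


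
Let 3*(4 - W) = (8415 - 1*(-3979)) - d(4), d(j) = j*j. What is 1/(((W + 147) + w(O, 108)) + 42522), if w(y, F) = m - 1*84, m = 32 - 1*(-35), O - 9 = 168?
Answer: 1/38530 ≈ 2.5954e-5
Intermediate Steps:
O = 177 (O = 9 + 168 = 177)
m = 67 (m = 32 + 35 = 67)
w(y, F) = -17 (w(y, F) = 67 - 1*84 = 67 - 84 = -17)
d(j) = j²
W = -4122 (W = 4 - ((8415 - 1*(-3979)) - 1*4²)/3 = 4 - ((8415 + 3979) - 1*16)/3 = 4 - (12394 - 16)/3 = 4 - ⅓*12378 = 4 - 4126 = -4122)
1/(((W + 147) + w(O, 108)) + 42522) = 1/(((-4122 + 147) - 17) + 42522) = 1/((-3975 - 17) + 42522) = 1/(-3992 + 42522) = 1/38530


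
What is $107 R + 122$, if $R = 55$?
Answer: $6007$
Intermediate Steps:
$107 R + 122 = 107 \cdot 55 + 122 = 5885 + 122 = 6007$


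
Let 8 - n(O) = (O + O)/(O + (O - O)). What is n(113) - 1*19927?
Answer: -19921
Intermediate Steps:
n(O) = 6 (n(O) = 8 - (O + O)/(O + (O - O)) = 8 - 2*O/(O + 0) = 8 - 2*O/O = 8 - 1*2 = 8 - 2 = 6)
n(113) - 1*19927 = 6 - 1*19927 = 6 - 19927 = -19921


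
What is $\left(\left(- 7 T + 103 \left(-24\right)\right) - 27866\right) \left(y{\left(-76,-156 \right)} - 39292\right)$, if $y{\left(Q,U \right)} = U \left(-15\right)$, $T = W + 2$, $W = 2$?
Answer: $1122084432$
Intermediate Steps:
$T = 4$ ($T = 2 + 2 = 4$)
$y{\left(Q,U \right)} = - 15 U$
$\left(\left(- 7 T + 103 \left(-24\right)\right) - 27866\right) \left(y{\left(-76,-156 \right)} - 39292\right) = \left(\left(\left(-7\right) 4 + 103 \left(-24\right)\right) - 27866\right) \left(\left(-15\right) \left(-156\right) - 39292\right) = \left(\left(-28 - 2472\right) - 27866\right) \left(2340 - 39292\right) = \left(-2500 - 27866\right) \left(-36952\right) = \left(-30366\right) \left(-36952\right) = 1122084432$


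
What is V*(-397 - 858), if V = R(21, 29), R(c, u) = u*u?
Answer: -1055455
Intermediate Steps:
R(c, u) = u²
V = 841 (V = 29² = 841)
V*(-397 - 858) = 841*(-397 - 858) = 841*(-1255) = -1055455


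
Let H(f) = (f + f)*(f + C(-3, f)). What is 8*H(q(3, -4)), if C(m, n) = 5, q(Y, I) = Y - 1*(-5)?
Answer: 1664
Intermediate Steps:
q(Y, I) = 5 + Y (q(Y, I) = Y + 5 = 5 + Y)
H(f) = 2*f*(5 + f) (H(f) = (f + f)*(f + 5) = (2*f)*(5 + f) = 2*f*(5 + f))
8*H(q(3, -4)) = 8*(2*(5 + 3)*(5 + (5 + 3))) = 8*(2*8*(5 + 8)) = 8*(2*8*13) = 8*208 = 1664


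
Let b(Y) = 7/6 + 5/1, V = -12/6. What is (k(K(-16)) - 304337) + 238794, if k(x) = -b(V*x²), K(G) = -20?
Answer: -393295/6 ≈ -65549.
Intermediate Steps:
V = -2 (V = -12*⅙ = -2)
b(Y) = 37/6 (b(Y) = 7*(⅙) + 5*1 = 7/6 + 5 = 37/6)
k(x) = -37/6 (k(x) = -1*37/6 = -37/6)
(k(K(-16)) - 304337) + 238794 = (-37/6 - 304337) + 238794 = -1826059/6 + 238794 = -393295/6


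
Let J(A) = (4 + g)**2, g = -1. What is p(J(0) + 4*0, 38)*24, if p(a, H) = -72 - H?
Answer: -2640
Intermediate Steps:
J(A) = 9 (J(A) = (4 - 1)**2 = 3**2 = 9)
p(J(0) + 4*0, 38)*24 = (-72 - 1*38)*24 = (-72 - 38)*24 = -110*24 = -2640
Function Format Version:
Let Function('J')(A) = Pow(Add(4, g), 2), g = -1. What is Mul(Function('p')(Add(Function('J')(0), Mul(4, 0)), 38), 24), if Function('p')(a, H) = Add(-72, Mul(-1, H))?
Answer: -2640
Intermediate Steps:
Function('J')(A) = 9 (Function('J')(A) = Pow(Add(4, -1), 2) = Pow(3, 2) = 9)
Mul(Function('p')(Add(Function('J')(0), Mul(4, 0)), 38), 24) = Mul(Add(-72, Mul(-1, 38)), 24) = Mul(Add(-72, -38), 24) = Mul(-110, 24) = -2640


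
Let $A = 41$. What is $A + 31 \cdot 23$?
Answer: $754$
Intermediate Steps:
$A + 31 \cdot 23 = 41 + 31 \cdot 23 = 41 + 713 = 754$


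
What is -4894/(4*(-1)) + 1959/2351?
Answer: 5756815/4702 ≈ 1224.3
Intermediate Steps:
-4894/(4*(-1)) + 1959/2351 = -4894/(-4) + 1959*(1/2351) = -4894*(-1/4) + 1959/2351 = 2447/2 + 1959/2351 = 5756815/4702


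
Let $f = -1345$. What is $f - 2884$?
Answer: $-4229$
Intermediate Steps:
$f - 2884 = -1345 - 2884 = -4229$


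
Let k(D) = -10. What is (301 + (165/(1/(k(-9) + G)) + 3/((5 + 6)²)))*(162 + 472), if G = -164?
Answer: -2179366124/121 ≈ -1.8011e+7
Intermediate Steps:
(301 + (165/(1/(k(-9) + G)) + 3/((5 + 6)²)))*(162 + 472) = (301 + (165/(1/(-10 - 164)) + 3/((5 + 6)²)))*(162 + 472) = (301 + (165/(1/(-174)) + 3/(11²)))*634 = (301 + (165/(-1/174) + 3/121))*634 = (301 + (165*(-174) + 3*(1/121)))*634 = (301 + (-28710 + 3/121))*634 = (301 - 3473907/121)*634 = -3437486/121*634 = -2179366124/121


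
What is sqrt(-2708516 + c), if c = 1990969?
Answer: I*sqrt(717547) ≈ 847.08*I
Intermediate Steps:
sqrt(-2708516 + c) = sqrt(-2708516 + 1990969) = sqrt(-717547) = I*sqrt(717547)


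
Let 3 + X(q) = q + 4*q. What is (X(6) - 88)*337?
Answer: -20557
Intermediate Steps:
X(q) = -3 + 5*q (X(q) = -3 + (q + 4*q) = -3 + 5*q)
(X(6) - 88)*337 = ((-3 + 5*6) - 88)*337 = ((-3 + 30) - 88)*337 = (27 - 88)*337 = -61*337 = -20557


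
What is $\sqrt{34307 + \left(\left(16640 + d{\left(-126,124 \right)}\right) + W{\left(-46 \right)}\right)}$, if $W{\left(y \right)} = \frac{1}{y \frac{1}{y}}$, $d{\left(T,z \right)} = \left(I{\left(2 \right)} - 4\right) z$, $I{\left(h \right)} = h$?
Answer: $130 \sqrt{3} \approx 225.17$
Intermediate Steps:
$d{\left(T,z \right)} = - 2 z$ ($d{\left(T,z \right)} = \left(2 - 4\right) z = - 2 z$)
$W{\left(y \right)} = 1$ ($W{\left(y \right)} = 1^{-1} = 1$)
$\sqrt{34307 + \left(\left(16640 + d{\left(-126,124 \right)}\right) + W{\left(-46 \right)}\right)} = \sqrt{34307 + \left(\left(16640 - 248\right) + 1\right)} = \sqrt{34307 + \left(16392 + 1\right)} = \sqrt{34307 + 16393} = \sqrt{50700} = 130 \sqrt{3}$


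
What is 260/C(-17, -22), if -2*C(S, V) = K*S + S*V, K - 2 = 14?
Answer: -260/51 ≈ -5.0980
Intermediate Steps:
K = 16 (K = 2 + 14 = 16)
C(S, V) = -8*S - S*V/2 (C(S, V) = -(16*S + S*V)/2 = -8*S - S*V/2)
260/C(-17, -22) = 260/((-1/2*(-17)*(16 - 22))) = 260/((-1/2*(-17)*(-6))) = 260/(-51) = 260*(-1/51) = -260/51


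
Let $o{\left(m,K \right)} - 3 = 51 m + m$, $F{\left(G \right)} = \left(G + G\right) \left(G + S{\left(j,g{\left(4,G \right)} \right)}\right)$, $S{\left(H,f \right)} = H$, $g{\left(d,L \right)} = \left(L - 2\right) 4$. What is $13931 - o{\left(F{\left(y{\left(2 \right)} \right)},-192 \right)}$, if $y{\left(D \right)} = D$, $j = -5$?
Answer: $14552$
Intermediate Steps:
$g{\left(d,L \right)} = -8 + 4 L$ ($g{\left(d,L \right)} = \left(-2 + L\right) 4 = -8 + 4 L$)
$F{\left(G \right)} = 2 G \left(-5 + G\right)$ ($F{\left(G \right)} = \left(G + G\right) \left(G - 5\right) = 2 G \left(-5 + G\right)$)
$o{\left(m,K \right)} = 3 + 52 m$ ($o{\left(m,K \right)} = 3 + \left(51 m + m\right) = 3 + 52 m$)
$13931 - o{\left(F{\left(y{\left(2 \right)} \right)},-192 \right)} = 13931 - \left(3 + 52 \cdot 2 \cdot 2 \left(-5 + 2\right)\right) = 13931 - \left(3 + 52 \cdot 2 \cdot 2 \left(-3\right)\right) = 13931 - \left(3 + 52 \left(-12\right)\right) = 13931 - \left(3 - 624\right) = 13931 - -621 = 13931 + 621 = 14552$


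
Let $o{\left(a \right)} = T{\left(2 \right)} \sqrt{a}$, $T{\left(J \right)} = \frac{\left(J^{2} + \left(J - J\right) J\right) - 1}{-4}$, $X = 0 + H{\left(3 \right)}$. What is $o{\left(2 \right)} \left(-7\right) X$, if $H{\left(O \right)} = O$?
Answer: $\frac{63 \sqrt{2}}{4} \approx 22.274$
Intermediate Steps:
$X = 3$ ($X = 0 + 3 = 3$)
$T{\left(J \right)} = \frac{1}{4} - \frac{J^{2}}{4}$ ($T{\left(J \right)} = \left(\left(J^{2} + 0 J\right) - 1\right) \left(- \frac{1}{4}\right) = \left(\left(J^{2} + 0\right) - 1\right) \left(- \frac{1}{4}\right) = \left(J^{2} - 1\right) \left(- \frac{1}{4}\right) = \left(-1 + J^{2}\right) \left(- \frac{1}{4}\right) = \frac{1}{4} - \frac{J^{2}}{4}$)
$o{\left(a \right)} = - \frac{3 \sqrt{a}}{4}$ ($o{\left(a \right)} = \left(\frac{1}{4} - \frac{2^{2}}{4}\right) \sqrt{a} = \left(\frac{1}{4} - 1\right) \sqrt{a} = - \frac{3 \sqrt{a}}{4}$)
$o{\left(2 \right)} \left(-7\right) X = - \frac{3 \sqrt{2}}{4} \left(-7\right) 3 = \frac{21 \sqrt{2}}{4} \cdot 3 = \frac{63 \sqrt{2}}{4}$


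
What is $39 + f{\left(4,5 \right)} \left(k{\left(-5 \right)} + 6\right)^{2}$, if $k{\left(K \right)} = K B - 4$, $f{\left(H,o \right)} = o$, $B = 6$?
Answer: $3959$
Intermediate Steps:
$k{\left(K \right)} = -4 + 6 K$ ($k{\left(K \right)} = K 6 - 4 = 6 K - 4 = -4 + 6 K$)
$39 + f{\left(4,5 \right)} \left(k{\left(-5 \right)} + 6\right)^{2} = 39 + 5 \left(\left(-4 + 6 \left(-5\right)\right) + 6\right)^{2} = 39 + 5 \left(\left(-4 - 30\right) + 6\right)^{2} = 39 + 5 \left(-34 + 6\right)^{2} = 39 + 5 \left(-28\right)^{2} = 39 + 5 \cdot 784 = 39 + 3920 = 3959$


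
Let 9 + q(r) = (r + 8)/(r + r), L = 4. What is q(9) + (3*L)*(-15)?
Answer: -3385/18 ≈ -188.06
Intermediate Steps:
q(r) = -9 + (8 + r)/(2*r) (q(r) = -9 + (r + 8)/(r + r) = -9 + (8 + r)/((2*r)) = -9 + (8 + r)*(1/(2*r)) = -9 + (8 + r)/(2*r))
q(9) + (3*L)*(-15) = (-17/2 + 4/9) + (3*4)*(-15) = (-17/2 + 4*(1/9)) + 12*(-15) = (-17/2 + 4/9) - 180 = -145/18 - 180 = -3385/18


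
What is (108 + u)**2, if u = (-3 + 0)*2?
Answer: 10404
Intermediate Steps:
u = -6 (u = -3*2 = -6)
(108 + u)**2 = (108 - 6)**2 = 102**2 = 10404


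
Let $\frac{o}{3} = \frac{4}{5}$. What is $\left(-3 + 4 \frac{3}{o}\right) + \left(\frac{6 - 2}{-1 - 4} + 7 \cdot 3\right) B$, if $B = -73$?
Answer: $- \frac{7363}{5} \approx -1472.6$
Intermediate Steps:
$o = \frac{12}{5}$ ($o = 3 \cdot \frac{4}{5} = \frac{12}{5} \approx 2.4$)
$\left(-3 + 4 \frac{3}{o}\right) + \left(\frac{6 - 2}{-1 - 4} + 7 \cdot 3\right) B = \left(-3 + 4 \frac{3}{\frac{12}{5}}\right) + \left(\frac{6 - 2}{-1 - 4} + 7 \cdot 3\right) \left(-73\right) = \left(-3 + 4 \cdot 3 \cdot \frac{5}{12}\right) + \left(\frac{4}{-5} + 21\right) \left(-73\right) = \left(-3 + 4 \cdot \frac{5}{4}\right) + \left(4 \left(- \frac{1}{5}\right) + 21\right) \left(-73\right) = \left(-3 + 5\right) + \left(- \frac{4}{5} + 21\right) \left(-73\right) = 2 + \frac{101}{5} \left(-73\right) = 2 - \frac{7373}{5} = - \frac{7363}{5}$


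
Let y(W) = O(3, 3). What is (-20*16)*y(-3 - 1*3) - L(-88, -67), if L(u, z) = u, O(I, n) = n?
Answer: -872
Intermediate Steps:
y(W) = 3
(-20*16)*y(-3 - 1*3) - L(-88, -67) = -20*16*3 - 1*(-88) = -320*3 + 88 = -960 + 88 = -872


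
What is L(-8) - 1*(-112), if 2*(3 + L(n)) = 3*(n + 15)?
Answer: 239/2 ≈ 119.50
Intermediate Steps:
L(n) = 39/2 + 3*n/2 (L(n) = -3 + (3*(n + 15))/2 = -3 + (3*(15 + n))/2 = -3 + (45 + 3*n)/2 = -3 + (45/2 + 3*n/2) = 39/2 + 3*n/2)
L(-8) - 1*(-112) = (39/2 + (3/2)*(-8)) - 1*(-112) = (39/2 - 12) + 112 = 15/2 + 112 = 239/2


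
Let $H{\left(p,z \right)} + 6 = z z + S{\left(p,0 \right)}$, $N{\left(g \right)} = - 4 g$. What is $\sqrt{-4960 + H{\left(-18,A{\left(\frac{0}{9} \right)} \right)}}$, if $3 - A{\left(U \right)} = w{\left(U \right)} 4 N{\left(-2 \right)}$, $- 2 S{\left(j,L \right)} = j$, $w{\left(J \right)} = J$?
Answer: $2 i \sqrt{1237} \approx 70.342 i$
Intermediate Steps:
$S{\left(j,L \right)} = - \frac{j}{2}$
$A{\left(U \right)} = 3 - 32 U$ ($A{\left(U \right)} = 3 - U 4 \left(\left(-4\right) \left(-2\right)\right) = 3 - 4 U 8 = 3 - 32 U$)
$H{\left(p,z \right)} = -6 + z^{2} - \frac{p}{2}$ ($H{\left(p,z \right)} = -6 - \left(\frac{p}{2} - z z\right) = -6 - \left(\frac{p}{2} - z^{2}\right) = -6 + z^{2} - \frac{p}{2}$)
$\sqrt{-4960 + H{\left(-18,A{\left(\frac{0}{9} \right)} \right)}} = \sqrt{-4960 - \left(-3 - \left(3 - 32 \cdot \frac{0}{9}\right)^{2}\right)} = \sqrt{-4960 + \left(-6 + \left(3 - 32 \cdot 0 \cdot \frac{1}{9}\right)^{2} + 9\right)} = \sqrt{-4960 + \left(-6 + \left(3 - 0\right)^{2} + 9\right)} = \sqrt{-4960 + \left(-6 + \left(3 + 0\right)^{2} + 9\right)} = \sqrt{-4960 + \left(-6 + 3^{2} + 9\right)} = \sqrt{-4960 + \left(-6 + 9 + 9\right)} = \sqrt{-4960 + 12} = \sqrt{-4948} = 2 i \sqrt{1237}$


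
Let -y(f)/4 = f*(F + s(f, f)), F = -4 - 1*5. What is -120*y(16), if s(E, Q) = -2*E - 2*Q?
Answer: -560640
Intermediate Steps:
F = -9 (F = -4 - 5 = -9)
y(f) = -4*f*(-9 - 4*f) (y(f) = -4*f*(-9 + (-2*f - 2*f)) = -4*f*(-9 - 4*f))
-120*y(16) = -480*16*(9 + 4*16) = -480*16*(9 + 64) = -480*16*73 = -120*4672 = -560640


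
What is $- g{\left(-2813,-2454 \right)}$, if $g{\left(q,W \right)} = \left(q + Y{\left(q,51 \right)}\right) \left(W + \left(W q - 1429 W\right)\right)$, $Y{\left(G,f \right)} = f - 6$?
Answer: $28807721952$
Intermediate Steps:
$Y{\left(G,f \right)} = -6 + f$
$g{\left(q,W \right)} = \left(45 + q\right) \left(- 1428 W + W q\right)$ ($g{\left(q,W \right)} = \left(q + \left(-6 + 51\right)\right) \left(W + \left(W q - 1429 W\right)\right) = \left(q + 45\right) \left(W + \left(- 1429 W + W q\right)\right) = \left(45 + q\right) \left(- 1428 W + W q\right)$)
$- g{\left(-2813,-2454 \right)} = - \left(-2454\right) \left(-64260 + \left(-2813\right)^{2} - -3890379\right) = - \left(-2454\right) \left(-64260 + 7912969 + 3890379\right) = - \left(-2454\right) 11739088 = \left(-1\right) \left(-28807721952\right) = 28807721952$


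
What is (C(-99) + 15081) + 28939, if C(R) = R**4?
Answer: 96103621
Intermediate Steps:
(C(-99) + 15081) + 28939 = ((-99)**4 + 15081) + 28939 = (96059601 + 15081) + 28939 = 96074682 + 28939 = 96103621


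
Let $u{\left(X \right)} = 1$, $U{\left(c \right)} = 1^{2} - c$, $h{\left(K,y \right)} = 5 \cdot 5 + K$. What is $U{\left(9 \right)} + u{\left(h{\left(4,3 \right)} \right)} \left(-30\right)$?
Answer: $-38$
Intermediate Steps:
$h{\left(K,y \right)} = 25 + K$
$U{\left(c \right)} = 1 - c$
$U{\left(9 \right)} + u{\left(h{\left(4,3 \right)} \right)} \left(-30\right) = \left(1 - 9\right) + 1 \left(-30\right) = \left(1 - 9\right) - 30 = -8 - 30 = -38$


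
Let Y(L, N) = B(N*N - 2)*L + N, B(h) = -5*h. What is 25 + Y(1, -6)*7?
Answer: -1207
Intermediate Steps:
Y(L, N) = N + L*(10 - 5*N²) (Y(L, N) = (-5*(N*N - 2))*L + N = (-5*(N² - 2))*L + N = (-5*(-2 + N²))*L + N = (10 - 5*N²)*L + N = L*(10 - 5*N²) + N = N + L*(10 - 5*N²))
25 + Y(1, -6)*7 = 25 + (-6 + 5*1*(2 - 1*(-6)²))*7 = 25 + (-6 + 5*1*(2 - 1*36))*7 = 25 + (-6 + 5*1*(2 - 36))*7 = 25 + (-6 + 5*1*(-34))*7 = 25 + (-6 - 170)*7 = 25 - 176*7 = 25 - 1232 = -1207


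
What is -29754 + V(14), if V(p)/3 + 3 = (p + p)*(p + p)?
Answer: -27411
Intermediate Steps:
V(p) = -9 + 12*p² (V(p) = -9 + 3*((p + p)*(p + p)) = -9 + 3*((2*p)*(2*p)) = -9 + 3*(4*p²) = -9 + 12*p²)
-29754 + V(14) = -29754 + (-9 + 12*14²) = -29754 + (-9 + 12*196) = -29754 + (-9 + 2352) = -29754 + 2343 = -27411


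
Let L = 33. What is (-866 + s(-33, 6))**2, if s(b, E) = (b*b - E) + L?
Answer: 62500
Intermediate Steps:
s(b, E) = 33 + b**2 - E (s(b, E) = (b*b - E) + 33 = (b**2 - E) + 33 = 33 + b**2 - E)
(-866 + s(-33, 6))**2 = (-866 + (33 + (-33)**2 - 1*6))**2 = (-866 + (33 + 1089 - 6))**2 = (-866 + 1116)**2 = 250**2 = 62500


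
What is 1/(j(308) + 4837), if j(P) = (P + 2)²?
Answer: 1/100937 ≈ 9.9072e-6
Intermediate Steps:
j(P) = (2 + P)²
1/(j(308) + 4837) = 1/((2 + 308)² + 4837) = 1/(310² + 4837) = 1/(96100 + 4837) = 1/100937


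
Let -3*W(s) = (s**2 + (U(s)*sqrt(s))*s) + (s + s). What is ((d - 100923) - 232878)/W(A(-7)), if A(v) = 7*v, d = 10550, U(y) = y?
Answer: 45578391/5873042 - 6788271*I/119858 ≈ 7.7606 - 56.636*I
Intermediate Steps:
W(s) = -2*s/3 - s**2/3 - s**(5/2)/3 (W(s) = -((s**2 + (s*sqrt(s))*s) + (s + s))/3 = -((s**2 + s**(3/2)*s) + 2*s)/3 = -((s**2 + s**(5/2)) + 2*s)/3 = -(s**2 + s**(5/2) + 2*s)/3 = -2*s/3 - s**2/3 - s**(5/2)/3)
((d - 100923) - 232878)/W(A(-7)) = ((10550 - 100923) - 232878)/(-14*(-7)/3 - (7*(-7))**2/3 - 16807*I/3) = (-90373 - 232878)/(-2/3*(-49) - 1/3*(-49)**2 - 16807*I/3) = -323251/(98/3 - 1/3*2401 - 16807*I/3) = -323251/(98/3 - 2401/3 - 16807*I/3) = -323251*9*(-2303/3 + 16807*I/3)/287779058 = -2909259*(-2303/3 + 16807*I/3)/287779058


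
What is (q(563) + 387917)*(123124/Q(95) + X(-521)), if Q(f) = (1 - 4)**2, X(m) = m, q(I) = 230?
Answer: 45970189945/9 ≈ 5.1078e+9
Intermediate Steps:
Q(f) = 9 (Q(f) = (-3)**2 = 9)
(q(563) + 387917)*(123124/Q(95) + X(-521)) = (230 + 387917)*(123124/9 - 521) = 388147*(123124*(1/9) - 521) = 388147*(123124/9 - 521) = 388147*(118435/9) = 45970189945/9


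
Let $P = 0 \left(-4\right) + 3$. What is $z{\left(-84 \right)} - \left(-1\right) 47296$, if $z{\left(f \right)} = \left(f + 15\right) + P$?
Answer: $47230$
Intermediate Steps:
$P = 3$ ($P = 0 + 3 = 3$)
$z{\left(f \right)} = 18 + f$ ($z{\left(f \right)} = \left(f + 15\right) + 3 = \left(15 + f\right) + 3 = 18 + f$)
$z{\left(-84 \right)} - \left(-1\right) 47296 = \left(18 - 84\right) - \left(-1\right) 47296 = -66 - -47296 = -66 + 47296 = 47230$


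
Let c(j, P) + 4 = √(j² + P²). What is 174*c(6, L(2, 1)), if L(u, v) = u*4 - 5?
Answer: -696 + 522*√5 ≈ 471.23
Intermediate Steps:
L(u, v) = -5 + 4*u (L(u, v) = 4*u - 5 = -5 + 4*u)
c(j, P) = -4 + √(P² + j²) (c(j, P) = -4 + √(j² + P²) = -4 + √(P² + j²))
174*c(6, L(2, 1)) = 174*(-4 + √((-5 + 4*2)² + 6²)) = 174*(-4 + √((-5 + 8)² + 36)) = 174*(-4 + √(3² + 36)) = 174*(-4 + √(9 + 36)) = 174*(-4 + √45) = 174*(-4 + 3*√5) = -696 + 522*√5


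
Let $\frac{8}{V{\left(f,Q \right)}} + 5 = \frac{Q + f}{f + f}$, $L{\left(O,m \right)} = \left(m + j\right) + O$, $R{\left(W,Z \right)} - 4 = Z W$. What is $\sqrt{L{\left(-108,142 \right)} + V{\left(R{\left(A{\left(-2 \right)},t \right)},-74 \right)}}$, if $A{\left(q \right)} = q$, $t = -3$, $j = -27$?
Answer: $\frac{\sqrt{10127}}{41} \approx 2.4545$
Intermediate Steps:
$R{\left(W,Z \right)} = 4 + W Z$ ($R{\left(W,Z \right)} = 4 + Z W = 4 + W Z$)
$L{\left(O,m \right)} = -27 + O + m$ ($L{\left(O,m \right)} = \left(m - 27\right) + O = \left(-27 + m\right) + O = -27 + O + m$)
$V{\left(f,Q \right)} = \frac{8}{-5 + \frac{Q + f}{2 f}}$ ($V{\left(f,Q \right)} = \frac{8}{-5 + \frac{Q + f}{f + f}} = \frac{8}{-5 + \frac{Q + f}{2 f}}$)
$\sqrt{L{\left(-108,142 \right)} + V{\left(R{\left(A{\left(-2 \right)},t \right)},-74 \right)}} = \sqrt{\left(-27 - 108 + 142\right) + \frac{16 \left(4 - -6\right)}{-74 - 9 \left(4 - -6\right)}} = \sqrt{7 + \frac{16 \left(4 + 6\right)}{-74 - 9 \left(4 + 6\right)}} = \sqrt{7 + 16 \cdot 10 \frac{1}{-74 - 90}} = \sqrt{7 + 16 \cdot 10 \frac{1}{-164}} = \sqrt{7 + 16 \cdot 10 \left(- \frac{1}{164}\right)} = \sqrt{7 - \frac{40}{41}} = \sqrt{\frac{247}{41}} = \frac{\sqrt{10127}}{41}$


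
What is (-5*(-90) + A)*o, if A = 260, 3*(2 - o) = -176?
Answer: 129220/3 ≈ 43073.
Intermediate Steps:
o = 182/3 (o = 2 - 1/3*(-176) = 2 + 176/3 = 182/3 ≈ 60.667)
(-5*(-90) + A)*o = (-5*(-90) + 260)*(182/3) = (450 + 260)*(182/3) = 710*(182/3) = 129220/3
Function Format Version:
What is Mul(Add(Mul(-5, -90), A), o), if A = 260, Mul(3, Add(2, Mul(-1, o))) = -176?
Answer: Rational(129220, 3) ≈ 43073.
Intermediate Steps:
o = Rational(182, 3) (o = Add(2, Mul(Rational(-1, 3), -176)) = Add(2, Rational(176, 3)) = Rational(182, 3) ≈ 60.667)
Mul(Add(Mul(-5, -90), A), o) = Mul(Add(Mul(-5, -90), 260), Rational(182, 3)) = Mul(Add(450, 260), Rational(182, 3)) = Mul(710, Rational(182, 3)) = Rational(129220, 3)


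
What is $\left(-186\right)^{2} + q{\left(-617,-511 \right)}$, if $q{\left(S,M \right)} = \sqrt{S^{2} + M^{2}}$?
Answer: $34596 + \sqrt{641810} \approx 35397.0$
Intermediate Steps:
$q{\left(S,M \right)} = \sqrt{M^{2} + S^{2}}$
$\left(-186\right)^{2} + q{\left(-617,-511 \right)} = \left(-186\right)^{2} + \sqrt{\left(-511\right)^{2} + \left(-617\right)^{2}} = 34596 + \sqrt{261121 + 380689} = 34596 + \sqrt{641810}$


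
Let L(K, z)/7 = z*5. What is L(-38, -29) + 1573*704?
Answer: 1106377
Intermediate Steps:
L(K, z) = 35*z (L(K, z) = 7*(z*5) = 7*(5*z) = 35*z)
L(-38, -29) + 1573*704 = 35*(-29) + 1573*704 = -1015 + 1107392 = 1106377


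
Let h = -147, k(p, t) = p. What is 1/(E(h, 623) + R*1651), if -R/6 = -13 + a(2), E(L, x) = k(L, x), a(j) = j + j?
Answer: 1/89007 ≈ 1.1235e-5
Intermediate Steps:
a(j) = 2*j
E(L, x) = L
R = 54 (R = -6*(-13 + 2*2) = -6*(-13 + 4) = -6*(-9) = 54)
1/(E(h, 623) + R*1651) = 1/(-147 + 54*1651) = 1/(-147 + 89154) = 1/89007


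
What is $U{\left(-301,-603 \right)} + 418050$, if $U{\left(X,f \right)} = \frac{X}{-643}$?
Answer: $\frac{268806451}{643} \approx 4.1805 \cdot 10^{5}$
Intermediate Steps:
$U{\left(X,f \right)} = - \frac{X}{643}$ ($U{\left(X,f \right)} = X \left(- \frac{1}{643}\right) = - \frac{X}{643}$)
$U{\left(-301,-603 \right)} + 418050 = \left(- \frac{1}{643}\right) \left(-301\right) + 418050 = \frac{301}{643} + 418050 = \frac{268806451}{643}$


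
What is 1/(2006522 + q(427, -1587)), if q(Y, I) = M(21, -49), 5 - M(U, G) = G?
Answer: 1/2006576 ≈ 4.9836e-7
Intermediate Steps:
M(U, G) = 5 - G
q(Y, I) = 54 (q(Y, I) = 5 - 1*(-49) = 5 + 49 = 54)
1/(2006522 + q(427, -1587)) = 1/(2006522 + 54) = 1/2006576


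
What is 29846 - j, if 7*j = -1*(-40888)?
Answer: 168034/7 ≈ 24005.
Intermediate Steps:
j = 40888/7 (j = (-1*(-40888))/7 = (⅐)*40888 = 40888/7 ≈ 5841.1)
29846 - j = 29846 - 1*40888/7 = 29846 - 40888/7 = 168034/7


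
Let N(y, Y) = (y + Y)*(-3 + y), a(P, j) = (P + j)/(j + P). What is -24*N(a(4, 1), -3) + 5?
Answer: -91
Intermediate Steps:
a(P, j) = 1 (a(P, j) = (P + j)/(P + j) = 1)
N(y, Y) = (-3 + y)*(Y + y) (N(y, Y) = (Y + y)*(-3 + y) = (-3 + y)*(Y + y))
-24*N(a(4, 1), -3) + 5 = -24*(1² - 3*(-3) - 3*1 - 3*1) + 5 = -24*(1 + 9 - 3 - 3) + 5 = -24*4 + 5 = -96 + 5 = -91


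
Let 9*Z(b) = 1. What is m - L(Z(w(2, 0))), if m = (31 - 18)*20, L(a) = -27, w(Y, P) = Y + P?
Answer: 287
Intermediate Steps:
w(Y, P) = P + Y
Z(b) = ⅑ (Z(b) = (⅑)*1 = ⅑)
m = 260 (m = 13*20 = 260)
m - L(Z(w(2, 0))) = 260 - 1*(-27) = 260 + 27 = 287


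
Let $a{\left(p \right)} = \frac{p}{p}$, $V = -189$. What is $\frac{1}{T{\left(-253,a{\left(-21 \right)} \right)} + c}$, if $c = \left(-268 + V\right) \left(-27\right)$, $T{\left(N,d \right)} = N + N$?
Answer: $\frac{1}{11833} \approx 8.4509 \cdot 10^{-5}$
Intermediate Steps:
$a{\left(p \right)} = 1$
$T{\left(N,d \right)} = 2 N$
$c = 12339$ ($c = \left(-268 - 189\right) \left(-27\right) = \left(-457\right) \left(-27\right) = 12339$)
$\frac{1}{T{\left(-253,a{\left(-21 \right)} \right)} + c} = \frac{1}{2 \left(-253\right) + 12339} = \frac{1}{-506 + 12339} = \frac{1}{11833}$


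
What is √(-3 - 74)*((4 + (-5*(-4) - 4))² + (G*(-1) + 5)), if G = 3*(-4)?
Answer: 417*I*√77 ≈ 3659.2*I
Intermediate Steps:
G = -12
√(-3 - 74)*((4 + (-5*(-4) - 4))² + (G*(-1) + 5)) = √(-3 - 74)*((4 + (-5*(-4) - 4))² + (-12*(-1) + 5)) = √(-77)*((4 + (20 - 4))² + (12 + 5)) = (I*√77)*((4 + 16)² + 17) = (I*√77)*(20² + 17) = (I*√77)*(400 + 17) = (I*√77)*417 = 417*I*√77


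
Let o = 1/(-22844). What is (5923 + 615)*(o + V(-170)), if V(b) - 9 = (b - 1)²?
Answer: 2184303299731/11422 ≈ 1.9124e+8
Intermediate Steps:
o = -1/22844 ≈ -4.3775e-5
V(b) = 9 + (-1 + b)² (V(b) = 9 + (b - 1)² = 9 + (-1 + b)²)
(5923 + 615)*(o + V(-170)) = (5923 + 615)*(-1/22844 + (9 + (-1 - 170)²)) = 6538*(-1/22844 + (9 + (-171)²)) = 6538*(-1/22844 + (9 + 29241)) = 6538*(-1/22844 + 29250) = 6538*(668186999/22844) = 2184303299731/11422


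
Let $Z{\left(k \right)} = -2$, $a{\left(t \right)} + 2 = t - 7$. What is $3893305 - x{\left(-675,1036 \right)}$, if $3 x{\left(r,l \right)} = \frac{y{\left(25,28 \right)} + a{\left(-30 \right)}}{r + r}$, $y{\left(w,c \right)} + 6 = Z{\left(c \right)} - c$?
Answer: $\frac{210238469}{54} \approx 3.8933 \cdot 10^{6}$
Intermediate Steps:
$a{\left(t \right)} = -9 + t$ ($a{\left(t \right)} = -2 + \left(t - 7\right) = -2 + \left(-7 + t\right) = -9 + t$)
$y{\left(w,c \right)} = -8 - c$ ($y{\left(w,c \right)} = -6 - \left(2 + c\right) = -8 - c$)
$x{\left(r,l \right)} = - \frac{25}{2 r}$ ($x{\left(r,l \right)} = \frac{\left(\left(-8 - 28\right) - 39\right) \frac{1}{r + r}}{3} = \frac{\left(\left(-8 - 28\right) - 39\right) \frac{1}{2 r}}{3} = \frac{\left(-36 - 39\right) \frac{1}{2 r}}{3} = \frac{\left(-75\right) \frac{1}{2 r}}{3} = \frac{\left(- \frac{75}{2}\right) \frac{1}{r}}{3} = - \frac{25}{2 r}$)
$3893305 - x{\left(-675,1036 \right)} = 3893305 - - \frac{25}{2 \left(-675\right)} = 3893305 - \left(- \frac{25}{2}\right) \left(- \frac{1}{675}\right) = 3893305 - \frac{1}{54} = \frac{210238469}{54}$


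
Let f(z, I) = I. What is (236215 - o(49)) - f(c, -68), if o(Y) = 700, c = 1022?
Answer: 235583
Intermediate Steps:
(236215 - o(49)) - f(c, -68) = (236215 - 1*700) - 1*(-68) = (236215 - 700) + 68 = 235515 + 68 = 235583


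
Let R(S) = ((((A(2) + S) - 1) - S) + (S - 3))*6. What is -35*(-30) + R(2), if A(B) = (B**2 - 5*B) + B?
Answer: 1014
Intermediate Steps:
A(B) = B**2 - 4*B
R(S) = -48 + 6*S (R(S) = ((((2*(-4 + 2) + S) - 1) - S) + (S - 3))*6 = ((((2*(-2) + S) - 1) - S) + (-3 + S))*6 = ((((-4 + S) - 1) - S) + (-3 + S))*6 = (((-5 + S) - S) + (-3 + S))*6 = (-5 + (-3 + S))*6 = (-8 + S)*6 = -48 + 6*S)
-35*(-30) + R(2) = -35*(-30) + (-48 + 6*2) = 1050 + (-48 + 12) = 1050 - 36 = 1014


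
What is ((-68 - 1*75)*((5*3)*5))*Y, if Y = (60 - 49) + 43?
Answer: -579150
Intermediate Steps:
Y = 54 (Y = 11 + 43 = 54)
((-68 - 1*75)*((5*3)*5))*Y = ((-68 - 1*75)*((5*3)*5))*54 = ((-68 - 75)*(15*5))*54 = -143*75*54 = -10725*54 = -579150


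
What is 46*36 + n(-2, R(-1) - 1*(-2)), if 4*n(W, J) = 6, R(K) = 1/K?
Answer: 3315/2 ≈ 1657.5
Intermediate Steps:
n(W, J) = 3/2 (n(W, J) = (¼)*6 = 3/2)
46*36 + n(-2, R(-1) - 1*(-2)) = 46*36 + 3/2 = 1656 + 3/2 = 3315/2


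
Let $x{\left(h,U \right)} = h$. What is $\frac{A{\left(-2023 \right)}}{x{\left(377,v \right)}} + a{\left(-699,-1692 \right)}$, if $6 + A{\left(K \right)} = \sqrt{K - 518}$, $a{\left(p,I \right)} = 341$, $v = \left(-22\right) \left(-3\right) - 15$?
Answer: $\frac{128551}{377} + \frac{11 i \sqrt{21}}{377} \approx 340.98 + 0.13371 i$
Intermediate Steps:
$v = 51$ ($v = 66 - 15 = 51$)
$A{\left(K \right)} = -6 + \sqrt{-518 + K}$ ($A{\left(K \right)} = -6 + \sqrt{K - 518} = -6 + \sqrt{-518 + K}$)
$\frac{A{\left(-2023 \right)}}{x{\left(377,v \right)}} + a{\left(-699,-1692 \right)} = \frac{-6 + \sqrt{-518 - 2023}}{377} + 341 = \left(-6 + \sqrt{-2541}\right) \frac{1}{377} + 341 = \left(-6 + 11 i \sqrt{21}\right) \frac{1}{377} + 341 = \left(- \frac{6}{377} + \frac{11 i \sqrt{21}}{377}\right) + 341 = \frac{128551}{377} + \frac{11 i \sqrt{21}}{377}$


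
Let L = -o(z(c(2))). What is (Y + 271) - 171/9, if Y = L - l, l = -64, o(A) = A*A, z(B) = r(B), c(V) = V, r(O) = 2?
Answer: 312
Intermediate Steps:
z(B) = 2
o(A) = A**2
L = -4 (L = -1*2**2 = -1*4 = -4)
Y = 60 (Y = -4 - 1*(-64) = -4 + 64 = 60)
(Y + 271) - 171/9 = (60 + 271) - 171/9 = 331 - 171*1/9 = 331 - 19 = 312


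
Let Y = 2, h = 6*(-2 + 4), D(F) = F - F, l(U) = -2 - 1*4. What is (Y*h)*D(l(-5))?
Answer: 0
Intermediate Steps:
l(U) = -6 (l(U) = -2 - 4 = -6)
D(F) = 0
h = 12 (h = 6*2 = 12)
(Y*h)*D(l(-5)) = (2*12)*0 = 24*0 = 0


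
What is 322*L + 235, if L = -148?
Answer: -47421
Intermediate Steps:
322*L + 235 = 322*(-148) + 235 = -47656 + 235 = -47421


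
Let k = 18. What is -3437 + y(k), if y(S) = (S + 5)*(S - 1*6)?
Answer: -3161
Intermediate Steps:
y(S) = (-6 + S)*(5 + S) (y(S) = (5 + S)*(S - 6) = (5 + S)*(-6 + S) = (-6 + S)*(5 + S))
-3437 + y(k) = -3437 + (-30 + 18² - 1*18) = -3437 + (-30 + 324 - 18) = -3437 + 276 = -3161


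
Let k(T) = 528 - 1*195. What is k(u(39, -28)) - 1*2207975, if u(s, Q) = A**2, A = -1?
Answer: -2207642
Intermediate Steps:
u(s, Q) = 1 (u(s, Q) = (-1)**2 = 1)
k(T) = 333 (k(T) = 528 - 195 = 333)
k(u(39, -28)) - 1*2207975 = 333 - 1*2207975 = 333 - 2207975 = -2207642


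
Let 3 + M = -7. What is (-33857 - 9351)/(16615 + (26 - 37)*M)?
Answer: -43208/16725 ≈ -2.5834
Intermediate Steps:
M = -10 (M = -3 - 7 = -10)
(-33857 - 9351)/(16615 + (26 - 37)*M) = (-33857 - 9351)/(16615 + (26 - 37)*(-10)) = -43208/(16615 - 11*(-10)) = -43208/(16615 + 110) = -43208/16725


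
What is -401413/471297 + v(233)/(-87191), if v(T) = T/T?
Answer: -35000072180/41092856727 ≈ -0.85173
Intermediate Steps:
v(T) = 1
-401413/471297 + v(233)/(-87191) = -401413/471297 + 1/(-87191) = -401413*1/471297 + 1*(-1/87191) = -401413/471297 - 1/87191 = -35000072180/41092856727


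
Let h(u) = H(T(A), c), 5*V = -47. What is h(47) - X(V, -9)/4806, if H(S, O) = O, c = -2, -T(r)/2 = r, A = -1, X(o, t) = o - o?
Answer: -2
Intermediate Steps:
V = -47/5 (V = (⅕)*(-47) = -47/5 ≈ -9.4000)
X(o, t) = 0
T(r) = -2*r
h(u) = -2
h(47) - X(V, -9)/4806 = -2 - 0/4806 = -2 - 1*0 = -2 + 0 = -2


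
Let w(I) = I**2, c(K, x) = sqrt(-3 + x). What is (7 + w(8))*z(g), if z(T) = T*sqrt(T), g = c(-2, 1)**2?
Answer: -142*I*sqrt(2) ≈ -200.82*I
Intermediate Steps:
g = -2 (g = (sqrt(-3 + 1))**2 = (sqrt(-2))**2 = (I*sqrt(2))**2 = -2)
z(T) = T**(3/2)
(7 + w(8))*z(g) = (7 + 8**2)*(-2)**(3/2) = (7 + 64)*(-2*I*sqrt(2)) = 71*(-2*I*sqrt(2)) = -142*I*sqrt(2)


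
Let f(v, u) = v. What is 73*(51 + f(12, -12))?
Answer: 4599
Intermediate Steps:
73*(51 + f(12, -12)) = 73*(51 + 12) = 73*63 = 4599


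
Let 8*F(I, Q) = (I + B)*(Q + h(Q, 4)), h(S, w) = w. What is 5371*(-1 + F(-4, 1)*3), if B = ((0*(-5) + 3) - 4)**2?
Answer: -284663/8 ≈ -35583.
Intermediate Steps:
B = 1 (B = ((0 + 3) - 4)**2 = (3 - 4)**2 = (-1)**2 = 1)
F(I, Q) = (1 + I)*(4 + Q)/8 (F(I, Q) = ((I + 1)*(Q + 4))/8 = ((1 + I)*(4 + Q))/8 = (1 + I)*(4 + Q)/8)
5371*(-1 + F(-4, 1)*3) = 5371*(-1 + (1/2 + (1/2)*(-4) + (1/8)*1 + (1/8)*(-4)*1)*3) = 5371*(-1 + (1/2 - 2 + 1/8 - 1/2)*3) = 5371*(-1 - 15/8*3) = 5371*(-1 - 45/8) = 5371*(-53/8) = -284663/8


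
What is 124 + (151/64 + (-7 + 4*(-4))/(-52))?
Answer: 105499/832 ≈ 126.80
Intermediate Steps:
124 + (151/64 + (-7 + 4*(-4))/(-52)) = 124 + (151*(1/64) + (-7 - 16)*(-1/52)) = 124 + (151/64 - 23*(-1/52)) = 124 + (151/64 + 23/52) = 124 + 2331/832 = 105499/832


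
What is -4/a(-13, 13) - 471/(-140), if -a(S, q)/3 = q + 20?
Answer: 47189/13860 ≈ 3.4047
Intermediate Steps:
a(S, q) = -60 - 3*q (a(S, q) = -3*(q + 20) = -3*(20 + q) = -60 - 3*q)
-4/a(-13, 13) - 471/(-140) = -4/(-60 - 3*13) - 471/(-140) = -4/(-60 - 39) - 471*(-1/140) = -4/(-99) + 471/140 = -4*(-1/99) + 471/140 = 4/99 + 471/140 = 47189/13860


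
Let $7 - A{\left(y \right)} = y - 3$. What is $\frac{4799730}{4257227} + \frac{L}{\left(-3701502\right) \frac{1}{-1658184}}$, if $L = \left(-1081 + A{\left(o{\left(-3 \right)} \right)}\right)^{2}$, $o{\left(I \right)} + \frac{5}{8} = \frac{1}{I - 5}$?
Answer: $\frac{138221336917031103}{269369816324} \approx 5.1313 \cdot 10^{5}$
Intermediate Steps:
$o{\left(I \right)} = - \frac{5}{8} + \frac{1}{-5 + I}$ ($o{\left(I \right)} = - \frac{5}{8} + \frac{1}{I - 5} = - \frac{5}{8} + \frac{1}{-5 + I}$)
$A{\left(y \right)} = 10 - y$ ($A{\left(y \right)} = 7 - \left(y - 3\right) = 7 - \left(-3 + y\right) = 10 - y$)
$L = \frac{18326961}{16}$ ($L = \left(-1081 + \left(10 - \frac{33 - -15}{8 \left(-5 - 3\right)}\right)\right)^{2} = \left(-1081 + \left(10 - \frac{33 + 15}{8 \left(-8\right)}\right)\right)^{2} = \left(-1081 + \left(10 - \frac{1}{8} \left(- \frac{1}{8}\right) 48\right)\right)^{2} = \left(-1081 + \left(10 - - \frac{3}{4}\right)\right)^{2} = \left(-1081 + \left(10 + \frac{3}{4}\right)\right)^{2} = \left(-1081 + \frac{43}{4}\right)^{2} = \left(- \frac{4281}{4}\right)^{2} = \frac{18326961}{16} \approx 1.1454 \cdot 10^{6}$)
$\frac{4799730}{4257227} + \frac{L}{\left(-3701502\right) \frac{1}{-1658184}} = \frac{4799730}{4257227} + \frac{18326961}{16 \left(- \frac{3701502}{-1658184}\right)} = 4799730 \cdot \frac{1}{4257227} + \frac{18326961}{16 \left(\left(-3701502\right) \left(- \frac{1}{1658184}\right)\right)} = \frac{369210}{327479} + \frac{18326961}{16 \cdot \frac{616917}{276364}} = \frac{369210}{327479} + \frac{18326961}{16} \cdot \frac{276364}{616917} = \frac{369210}{327479} + \frac{422076020817}{822556} = \frac{138221336917031103}{269369816324}$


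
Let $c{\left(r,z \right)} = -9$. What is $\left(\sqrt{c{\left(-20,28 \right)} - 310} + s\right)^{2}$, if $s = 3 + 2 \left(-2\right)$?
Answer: $\left(1 - i \sqrt{319}\right)^{2} \approx -318.0 - 35.721 i$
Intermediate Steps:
$s = -1$ ($s = 3 - 4 = -1$)
$\left(\sqrt{c{\left(-20,28 \right)} - 310} + s\right)^{2} = \left(\sqrt{-9 - 310} - 1\right)^{2} = \left(\sqrt{-319} - 1\right)^{2} = \left(i \sqrt{319} - 1\right)^{2} = \left(-1 + i \sqrt{319}\right)^{2}$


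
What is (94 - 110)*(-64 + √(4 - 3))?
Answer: 1008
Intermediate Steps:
(94 - 110)*(-64 + √(4 - 3)) = -16*(-64 + √1) = -16*(-64 + 1) = -16*(-63) = 1008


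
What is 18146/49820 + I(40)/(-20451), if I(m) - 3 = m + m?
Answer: 183484393/509434410 ≈ 0.36017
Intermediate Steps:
I(m) = 3 + 2*m (I(m) = 3 + (m + m) = 3 + 2*m)
18146/49820 + I(40)/(-20451) = 18146/49820 + (3 + 2*40)/(-20451) = 18146*(1/49820) + (3 + 80)*(-1/20451) = 9073/24910 + 83*(-1/20451) = 9073/24910 - 83/20451 = 183484393/509434410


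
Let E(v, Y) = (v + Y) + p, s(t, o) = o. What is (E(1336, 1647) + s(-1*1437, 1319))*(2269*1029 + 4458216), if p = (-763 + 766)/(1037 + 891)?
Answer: 56343042389403/1928 ≈ 2.9224e+10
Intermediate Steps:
p = 3/1928 ≈ 0.0015560
E(v, Y) = 3/1928 + Y + v (E(v, Y) = (v + Y) + 3/1928 = (Y + v) + 3/1928 = 3/1928 + Y + v)
(E(1336, 1647) + s(-1*1437, 1319))*(2269*1029 + 4458216) = ((3/1928 + 1647 + 1336) + 1319)*(2269*1029 + 4458216) = (5751227/1928 + 1319)*(2334801 + 4458216) = (8294259/1928)*6793017 = 56343042389403/1928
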